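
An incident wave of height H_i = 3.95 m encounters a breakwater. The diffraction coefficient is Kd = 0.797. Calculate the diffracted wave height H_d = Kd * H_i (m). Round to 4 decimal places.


H_d = Kd * H_i
H_d = 0.797 * 3.95
H_d = 3.1482 m

3.1482


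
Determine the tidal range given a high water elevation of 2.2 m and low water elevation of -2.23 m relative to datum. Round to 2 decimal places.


Tidal range = High water - Low water
Tidal range = 2.2 - (-2.23)
Tidal range = 4.43 m

4.43


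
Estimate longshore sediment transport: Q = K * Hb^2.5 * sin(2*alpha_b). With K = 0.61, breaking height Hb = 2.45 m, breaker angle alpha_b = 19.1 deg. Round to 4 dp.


Q = K * Hb^2.5 * sin(2 * alpha_b)
Hb^2.5 = 2.45^2.5 = 9.395399
sin(2 * 19.1) = sin(38.2) = 0.618408
Q = 0.61 * 9.395399 * 0.618408
Q = 3.5442 m^3/s

3.5442


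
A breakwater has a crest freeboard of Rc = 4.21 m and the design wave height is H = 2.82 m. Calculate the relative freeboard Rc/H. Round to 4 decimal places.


Relative freeboard = Rc / H
= 4.21 / 2.82
= 1.4929

1.4929


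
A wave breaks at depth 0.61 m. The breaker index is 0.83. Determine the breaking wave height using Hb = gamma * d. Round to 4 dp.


Hb = gamma * d
Hb = 0.83 * 0.61
Hb = 0.5063 m

0.5063


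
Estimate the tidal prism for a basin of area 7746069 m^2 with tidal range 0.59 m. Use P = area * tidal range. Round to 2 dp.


Tidal prism = Area * Tidal range
P = 7746069 * 0.59
P = 4570180.71 m^3

4570180.71


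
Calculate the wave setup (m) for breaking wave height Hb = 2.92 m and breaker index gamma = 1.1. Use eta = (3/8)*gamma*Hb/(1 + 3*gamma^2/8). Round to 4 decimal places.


eta = (3/8) * gamma * Hb / (1 + 3*gamma^2/8)
Numerator = (3/8) * 1.1 * 2.92 = 1.204500
Denominator = 1 + 3*1.1^2/8 = 1 + 0.453750 = 1.453750
eta = 1.204500 / 1.453750
eta = 0.8285 m

0.8285


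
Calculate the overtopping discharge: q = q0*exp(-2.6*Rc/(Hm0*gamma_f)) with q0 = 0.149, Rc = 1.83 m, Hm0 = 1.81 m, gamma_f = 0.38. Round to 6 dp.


q = q0 * exp(-2.6 * Rc / (Hm0 * gamma_f))
Exponent = -2.6 * 1.83 / (1.81 * 0.38)
= -2.6 * 1.83 / 0.6878
= -6.917709
exp(-6.917709) = 0.000990
q = 0.149 * 0.000990
q = 0.000148 m^3/s/m

0.000148


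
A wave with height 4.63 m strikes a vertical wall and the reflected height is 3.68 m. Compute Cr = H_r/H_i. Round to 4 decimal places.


Cr = H_r / H_i
Cr = 3.68 / 4.63
Cr = 0.7948

0.7948


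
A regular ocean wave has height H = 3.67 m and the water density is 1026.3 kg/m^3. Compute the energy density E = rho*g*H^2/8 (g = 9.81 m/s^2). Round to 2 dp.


E = (1/8) * rho * g * H^2
E = (1/8) * 1026.3 * 9.81 * 3.67^2
E = 0.125 * 1026.3 * 9.81 * 13.4689
E = 16950.62 J/m^2

16950.62


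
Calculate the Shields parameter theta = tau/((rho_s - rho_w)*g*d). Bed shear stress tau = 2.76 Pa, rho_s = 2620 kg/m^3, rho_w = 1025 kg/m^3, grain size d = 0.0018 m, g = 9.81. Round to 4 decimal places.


theta = tau / ((rho_s - rho_w) * g * d)
rho_s - rho_w = 2620 - 1025 = 1595
Denominator = 1595 * 9.81 * 0.0018 = 28.164510
theta = 2.76 / 28.164510
theta = 0.0980

0.0980


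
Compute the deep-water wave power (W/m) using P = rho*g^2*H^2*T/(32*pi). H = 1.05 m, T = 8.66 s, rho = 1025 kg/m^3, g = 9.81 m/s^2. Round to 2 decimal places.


P = rho * g^2 * H^2 * T / (32 * pi)
P = 1025 * 9.81^2 * 1.05^2 * 8.66 / (32 * pi)
P = 1025 * 96.2361 * 1.1025 * 8.66 / 100.53096
P = 9368.25 W/m

9368.25


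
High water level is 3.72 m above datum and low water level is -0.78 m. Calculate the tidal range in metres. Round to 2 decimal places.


Tidal range = High water - Low water
Tidal range = 3.72 - (-0.78)
Tidal range = 4.50 m

4.50


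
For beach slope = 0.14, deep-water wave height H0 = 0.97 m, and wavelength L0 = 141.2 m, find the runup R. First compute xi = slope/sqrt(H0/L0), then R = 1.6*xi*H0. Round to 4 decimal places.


xi = slope / sqrt(H0/L0)
H0/L0 = 0.97/141.2 = 0.006870
sqrt(0.006870) = 0.082884
xi = 0.14 / 0.082884 = 1.689116
R = 1.6 * xi * H0 = 1.6 * 1.689116 * 0.97
R = 2.6215 m

2.6215


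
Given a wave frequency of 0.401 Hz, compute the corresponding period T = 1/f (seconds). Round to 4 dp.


T = 1 / f
T = 1 / 0.401
T = 2.4938 s

2.4938


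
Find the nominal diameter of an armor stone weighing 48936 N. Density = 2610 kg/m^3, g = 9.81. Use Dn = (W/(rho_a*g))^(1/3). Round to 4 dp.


V = W / (rho_a * g)
V = 48936 / (2610 * 9.81)
V = 48936 / 25604.10
V = 1.911256 m^3
Dn = V^(1/3) = 1.911256^(1/3)
Dn = 1.2410 m

1.2410


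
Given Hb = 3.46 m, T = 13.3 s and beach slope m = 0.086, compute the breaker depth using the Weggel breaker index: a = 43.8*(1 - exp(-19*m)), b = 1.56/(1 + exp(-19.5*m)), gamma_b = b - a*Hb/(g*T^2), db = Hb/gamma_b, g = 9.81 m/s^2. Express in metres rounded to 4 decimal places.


a = 43.8 * (1 - exp(-19 * m))
exp(-19 * 0.086) = exp(-1.6340) = 0.195147
a = 43.8 * (1 - 0.195147) = 35.252543
b = 1.56 / (1 + exp(-19.5 * m))
exp(-19.5 * 0.086) = exp(-1.6770) = 0.186934
b = 1.56 / (1 + 0.186934) = 1.314311
Hb / (g * T^2) = 3.46 / (9.81 * 13.3^2) = 3.46 / 1735.2909 = 0.00199390
gamma_b = b - a * Hb/(g*T^2) = 1.314311 - 35.252543 * 0.00199390 = 1.244021
db = Hb / gamma_b = 3.46 / 1.244021
db = 2.7813 m

2.7813


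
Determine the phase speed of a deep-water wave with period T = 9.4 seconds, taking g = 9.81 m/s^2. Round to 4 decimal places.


We use the deep-water celerity formula:
C = g * T / (2 * pi)
C = 9.81 * 9.4 / (2 * 3.14159...)
C = 92.214000 / 6.283185
C = 14.6763 m/s

14.6763


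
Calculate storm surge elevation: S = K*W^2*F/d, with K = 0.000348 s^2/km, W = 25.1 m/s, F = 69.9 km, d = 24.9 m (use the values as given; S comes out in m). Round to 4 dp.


S = K * W^2 * F / d
W^2 = 25.1^2 = 630.01
S = 0.000348 * 630.01 * 69.9 / 24.9
Numerator = 0.000348 * 630.01 * 69.9 = 15.325119
S = 15.325119 / 24.9 = 0.6155 m

0.6155


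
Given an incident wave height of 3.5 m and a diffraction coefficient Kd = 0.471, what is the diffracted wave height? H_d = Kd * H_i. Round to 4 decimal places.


H_d = Kd * H_i
H_d = 0.471 * 3.5
H_d = 1.6485 m

1.6485


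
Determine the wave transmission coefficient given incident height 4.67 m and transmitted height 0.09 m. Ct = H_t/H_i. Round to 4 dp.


Ct = H_t / H_i
Ct = 0.09 / 4.67
Ct = 0.0193

0.0193


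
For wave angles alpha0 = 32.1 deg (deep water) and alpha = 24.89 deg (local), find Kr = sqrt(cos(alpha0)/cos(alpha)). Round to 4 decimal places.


Kr = sqrt(cos(alpha0) / cos(alpha))
cos(32.1) = 0.847122
cos(24.89) = 0.907117
Kr = sqrt(0.847122 / 0.907117)
Kr = sqrt(0.933861)
Kr = 0.9664

0.9664


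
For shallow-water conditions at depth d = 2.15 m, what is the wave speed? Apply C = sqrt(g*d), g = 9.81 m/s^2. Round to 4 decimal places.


Using the shallow-water approximation:
C = sqrt(g * d) = sqrt(9.81 * 2.15)
C = sqrt(21.0915)
C = 4.5925 m/s

4.5925


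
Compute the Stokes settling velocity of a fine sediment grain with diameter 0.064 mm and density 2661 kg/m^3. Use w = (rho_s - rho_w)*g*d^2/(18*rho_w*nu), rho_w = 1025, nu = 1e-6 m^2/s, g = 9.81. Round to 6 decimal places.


w = (rho_s - rho_w) * g * d^2 / (18 * rho_w * nu)
d = 0.064 mm = 0.000064 m
rho_s - rho_w = 2661 - 1025 = 1636
Numerator = 1636 * 9.81 * (0.000064)^2 = 0.000065737359
Denominator = 18 * 1025 * 1e-6 = 0.018450
w = 0.003563 m/s

0.003563


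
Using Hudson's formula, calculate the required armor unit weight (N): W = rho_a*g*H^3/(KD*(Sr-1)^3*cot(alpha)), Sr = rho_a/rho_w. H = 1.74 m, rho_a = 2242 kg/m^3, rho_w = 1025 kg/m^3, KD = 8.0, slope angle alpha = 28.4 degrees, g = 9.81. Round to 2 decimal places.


Sr = rho_a / rho_w = 2242 / 1025 = 2.187317
(Sr - 1) = 1.187317
(Sr - 1)^3 = 1.673787
cot(28.4) = 1 / tan(28.4) = 1 / 0.540698 = 1.849461
Numerator = 2242 * 9.81 * 1.74^3 = 115865.0252
Denominator = 8.0 * 1.673787 * 1.849461 = 24.764831
W = 115865.0252 / 24.764831
W = 4678.61 N

4678.61


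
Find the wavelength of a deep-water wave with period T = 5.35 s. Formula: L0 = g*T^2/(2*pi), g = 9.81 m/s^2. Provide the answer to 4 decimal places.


L0 = g * T^2 / (2 * pi)
L0 = 9.81 * 5.35^2 / (2 * pi)
L0 = 9.81 * 28.6225 / 6.28319
L0 = 280.7867 / 6.28319
L0 = 44.6886 m

44.6886


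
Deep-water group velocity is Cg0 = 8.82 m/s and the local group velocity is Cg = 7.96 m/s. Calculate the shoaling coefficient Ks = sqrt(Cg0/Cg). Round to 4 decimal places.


Ks = sqrt(Cg0 / Cg)
Ks = sqrt(8.82 / 7.96)
Ks = sqrt(1.1080)
Ks = 1.0526

1.0526


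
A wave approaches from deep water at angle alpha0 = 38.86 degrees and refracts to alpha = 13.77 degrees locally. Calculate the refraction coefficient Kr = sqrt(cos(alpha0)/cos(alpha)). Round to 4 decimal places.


Kr = sqrt(cos(alpha0) / cos(alpha))
cos(38.86) = 0.778681
cos(13.77) = 0.971259
Kr = sqrt(0.778681 / 0.971259)
Kr = sqrt(0.801724)
Kr = 0.8954

0.8954


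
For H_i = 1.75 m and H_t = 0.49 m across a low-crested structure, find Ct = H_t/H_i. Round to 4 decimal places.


Ct = H_t / H_i
Ct = 0.49 / 1.75
Ct = 0.2800

0.2800


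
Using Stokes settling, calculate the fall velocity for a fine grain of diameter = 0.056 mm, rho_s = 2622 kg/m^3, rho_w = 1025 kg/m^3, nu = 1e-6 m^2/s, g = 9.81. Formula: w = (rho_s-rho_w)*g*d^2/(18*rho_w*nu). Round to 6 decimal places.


w = (rho_s - rho_w) * g * d^2 / (18 * rho_w * nu)
d = 0.056 mm = 0.000056 m
rho_s - rho_w = 2622 - 1025 = 1597
Numerator = 1597 * 9.81 * (0.000056)^2 = 0.000049130364
Denominator = 18 * 1025 * 1e-6 = 0.018450
w = 0.002663 m/s

0.002663


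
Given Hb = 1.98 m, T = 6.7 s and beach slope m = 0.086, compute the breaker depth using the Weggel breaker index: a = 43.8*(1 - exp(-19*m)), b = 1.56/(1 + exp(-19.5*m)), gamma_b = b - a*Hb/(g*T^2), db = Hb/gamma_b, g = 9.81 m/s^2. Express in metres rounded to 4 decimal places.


a = 43.8 * (1 - exp(-19 * m))
exp(-19 * 0.086) = exp(-1.6340) = 0.195147
a = 43.8 * (1 - 0.195147) = 35.252543
b = 1.56 / (1 + exp(-19.5 * m))
exp(-19.5 * 0.086) = exp(-1.6770) = 0.186934
b = 1.56 / (1 + 0.186934) = 1.314311
Hb / (g * T^2) = 1.98 / (9.81 * 6.7^2) = 1.98 / 440.3709 = 0.00449621
gamma_b = b - a * Hb/(g*T^2) = 1.314311 - 35.252543 * 0.00449621 = 1.155808
db = Hb / gamma_b = 1.98 / 1.155808
db = 1.7131 m

1.7131


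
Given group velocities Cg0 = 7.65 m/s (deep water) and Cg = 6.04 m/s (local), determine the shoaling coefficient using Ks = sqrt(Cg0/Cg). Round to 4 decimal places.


Ks = sqrt(Cg0 / Cg)
Ks = sqrt(7.65 / 6.04)
Ks = sqrt(1.2666)
Ks = 1.1254

1.1254


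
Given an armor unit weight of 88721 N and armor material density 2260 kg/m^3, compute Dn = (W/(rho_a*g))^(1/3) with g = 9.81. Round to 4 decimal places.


V = W / (rho_a * g)
V = 88721 / (2260 * 9.81)
V = 88721 / 22170.60
V = 4.001741 m^3
Dn = V^(1/3) = 4.001741^(1/3)
Dn = 1.5876 m

1.5876


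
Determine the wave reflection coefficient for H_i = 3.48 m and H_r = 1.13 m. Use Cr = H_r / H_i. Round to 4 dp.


Cr = H_r / H_i
Cr = 1.13 / 3.48
Cr = 0.3247

0.3247


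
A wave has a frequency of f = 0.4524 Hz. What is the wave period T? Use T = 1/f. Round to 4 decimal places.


T = 1 / f
T = 1 / 0.4524
T = 2.2104 s

2.2104


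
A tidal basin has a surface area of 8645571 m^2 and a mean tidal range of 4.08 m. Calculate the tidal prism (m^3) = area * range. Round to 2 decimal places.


Tidal prism = Area * Tidal range
P = 8645571 * 4.08
P = 35273929.68 m^3

35273929.68


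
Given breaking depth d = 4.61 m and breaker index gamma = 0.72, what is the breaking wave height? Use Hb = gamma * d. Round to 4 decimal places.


Hb = gamma * d
Hb = 0.72 * 4.61
Hb = 3.3192 m

3.3192


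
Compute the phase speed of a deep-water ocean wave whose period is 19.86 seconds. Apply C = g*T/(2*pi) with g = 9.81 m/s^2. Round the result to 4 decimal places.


We use the deep-water celerity formula:
C = g * T / (2 * pi)
C = 9.81 * 19.86 / (2 * 3.14159...)
C = 194.826600 / 6.283185
C = 31.0076 m/s

31.0076


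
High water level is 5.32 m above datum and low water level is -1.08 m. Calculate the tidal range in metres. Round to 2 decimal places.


Tidal range = High water - Low water
Tidal range = 5.32 - (-1.08)
Tidal range = 6.40 m

6.40


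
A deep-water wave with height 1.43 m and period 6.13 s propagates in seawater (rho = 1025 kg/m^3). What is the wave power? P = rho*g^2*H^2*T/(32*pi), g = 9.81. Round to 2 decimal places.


P = rho * g^2 * H^2 * T / (32 * pi)
P = 1025 * 9.81^2 * 1.43^2 * 6.13 / (32 * pi)
P = 1025 * 96.2361 * 2.0449 * 6.13 / 100.53096
P = 12299.70 W/m

12299.70


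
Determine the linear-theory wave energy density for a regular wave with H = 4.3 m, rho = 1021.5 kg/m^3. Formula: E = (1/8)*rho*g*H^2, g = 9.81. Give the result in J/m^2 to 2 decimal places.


E = (1/8) * rho * g * H^2
E = (1/8) * 1021.5 * 9.81 * 4.3^2
E = 0.125 * 1021.5 * 9.81 * 18.4900
E = 23160.84 J/m^2

23160.84


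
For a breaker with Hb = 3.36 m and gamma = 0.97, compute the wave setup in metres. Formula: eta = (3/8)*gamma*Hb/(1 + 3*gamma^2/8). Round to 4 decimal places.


eta = (3/8) * gamma * Hb / (1 + 3*gamma^2/8)
Numerator = (3/8) * 0.97 * 3.36 = 1.222200
Denominator = 1 + 3*0.97^2/8 = 1 + 0.352838 = 1.352838
eta = 1.222200 / 1.352838
eta = 0.9034 m

0.9034


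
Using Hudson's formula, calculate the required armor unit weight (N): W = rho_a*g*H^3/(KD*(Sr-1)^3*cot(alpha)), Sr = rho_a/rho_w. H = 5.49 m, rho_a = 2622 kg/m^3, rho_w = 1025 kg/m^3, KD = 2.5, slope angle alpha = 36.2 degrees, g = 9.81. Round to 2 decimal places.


Sr = rho_a / rho_w = 2622 / 1025 = 2.558049
(Sr - 1) = 1.558049
(Sr - 1)^3 = 3.782188
cot(36.2) = 1 / tan(36.2) = 1 / 0.731889 = 1.366327
Numerator = 2622 * 9.81 * 5.49^3 = 4256167.6661
Denominator = 2.5 * 3.782188 * 1.366327 = 12.919263
W = 4256167.6661 / 12.919263
W = 329443.54 N

329443.54


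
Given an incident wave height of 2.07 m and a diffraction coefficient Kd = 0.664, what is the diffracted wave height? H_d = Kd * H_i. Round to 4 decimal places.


H_d = Kd * H_i
H_d = 0.664 * 2.07
H_d = 1.3745 m

1.3745


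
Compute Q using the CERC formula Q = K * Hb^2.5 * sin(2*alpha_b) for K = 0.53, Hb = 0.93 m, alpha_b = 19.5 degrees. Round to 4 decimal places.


Q = K * Hb^2.5 * sin(2 * alpha_b)
Hb^2.5 = 0.93^2.5 = 0.834079
sin(2 * 19.5) = sin(39.0) = 0.629320
Q = 0.53 * 0.834079 * 0.629320
Q = 0.2782 m^3/s

0.2782


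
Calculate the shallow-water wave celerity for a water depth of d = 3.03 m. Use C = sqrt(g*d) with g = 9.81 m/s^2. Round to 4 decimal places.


Using the shallow-water approximation:
C = sqrt(g * d) = sqrt(9.81 * 3.03)
C = sqrt(29.7243)
C = 5.4520 m/s

5.4520


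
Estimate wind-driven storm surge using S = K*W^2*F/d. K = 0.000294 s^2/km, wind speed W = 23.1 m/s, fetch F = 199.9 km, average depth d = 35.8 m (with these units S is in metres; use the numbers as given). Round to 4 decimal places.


S = K * W^2 * F / d
W^2 = 23.1^2 = 533.61
S = 0.000294 * 533.61 * 199.9 / 35.8
Numerator = 0.000294 * 533.61 * 199.9 = 31.360580
S = 31.360580 / 35.8 = 0.8760 m

0.8760


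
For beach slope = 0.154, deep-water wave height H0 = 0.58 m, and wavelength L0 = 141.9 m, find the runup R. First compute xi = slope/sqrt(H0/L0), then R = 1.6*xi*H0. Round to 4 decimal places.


xi = slope / sqrt(H0/L0)
H0/L0 = 0.58/141.9 = 0.004087
sqrt(0.004087) = 0.063933
xi = 0.154 / 0.063933 = 2.408784
R = 1.6 * xi * H0 = 1.6 * 2.408784 * 0.58
R = 2.2354 m

2.2354


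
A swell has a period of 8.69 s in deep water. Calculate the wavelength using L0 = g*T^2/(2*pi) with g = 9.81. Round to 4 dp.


L0 = g * T^2 / (2 * pi)
L0 = 9.81 * 8.69^2 / (2 * pi)
L0 = 9.81 * 75.5161 / 6.28319
L0 = 740.8129 / 6.28319
L0 = 117.9040 m

117.9040


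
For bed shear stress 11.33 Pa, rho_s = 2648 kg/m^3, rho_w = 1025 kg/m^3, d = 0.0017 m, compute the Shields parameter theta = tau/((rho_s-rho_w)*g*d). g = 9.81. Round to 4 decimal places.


theta = tau / ((rho_s - rho_w) * g * d)
rho_s - rho_w = 2648 - 1025 = 1623
Denominator = 1623 * 9.81 * 0.0017 = 27.066771
theta = 11.33 / 27.066771
theta = 0.4186

0.4186


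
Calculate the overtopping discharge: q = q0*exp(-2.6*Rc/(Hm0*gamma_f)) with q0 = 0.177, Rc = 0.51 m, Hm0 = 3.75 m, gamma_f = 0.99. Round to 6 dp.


q = q0 * exp(-2.6 * Rc / (Hm0 * gamma_f))
Exponent = -2.6 * 0.51 / (3.75 * 0.99)
= -2.6 * 0.51 / 3.7125
= -0.357172
exp(-0.357172) = 0.699652
q = 0.177 * 0.699652
q = 0.123838 m^3/s/m

0.123838


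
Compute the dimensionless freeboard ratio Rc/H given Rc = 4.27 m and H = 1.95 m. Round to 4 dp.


Relative freeboard = Rc / H
= 4.27 / 1.95
= 2.1897

2.1897


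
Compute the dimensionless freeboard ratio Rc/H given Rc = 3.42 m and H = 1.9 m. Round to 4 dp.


Relative freeboard = Rc / H
= 3.42 / 1.9
= 1.8000

1.8000


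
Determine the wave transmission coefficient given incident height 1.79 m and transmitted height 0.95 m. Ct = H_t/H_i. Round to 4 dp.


Ct = H_t / H_i
Ct = 0.95 / 1.79
Ct = 0.5307

0.5307


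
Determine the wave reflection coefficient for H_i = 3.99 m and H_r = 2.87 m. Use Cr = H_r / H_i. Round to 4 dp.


Cr = H_r / H_i
Cr = 2.87 / 3.99
Cr = 0.7193

0.7193


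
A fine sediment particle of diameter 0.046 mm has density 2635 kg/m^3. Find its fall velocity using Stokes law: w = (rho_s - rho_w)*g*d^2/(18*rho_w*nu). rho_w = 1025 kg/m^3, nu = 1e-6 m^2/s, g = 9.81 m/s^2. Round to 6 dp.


w = (rho_s - rho_w) * g * d^2 / (18 * rho_w * nu)
d = 0.046 mm = 0.000046 m
rho_s - rho_w = 2635 - 1025 = 1610
Numerator = 1610 * 9.81 * (0.000046)^2 = 0.000033420316
Denominator = 18 * 1025 * 1e-6 = 0.018450
w = 0.001811 m/s

0.001811


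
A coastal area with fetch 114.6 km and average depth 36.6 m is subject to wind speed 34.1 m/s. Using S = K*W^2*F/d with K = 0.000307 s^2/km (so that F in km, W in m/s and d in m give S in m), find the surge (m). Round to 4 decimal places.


S = K * W^2 * F / d
W^2 = 34.1^2 = 1162.81
S = 0.000307 * 1162.81 * 114.6 / 36.6
Numerator = 0.000307 * 1162.81 * 114.6 = 40.910214
S = 40.910214 / 36.6 = 1.1178 m

1.1178


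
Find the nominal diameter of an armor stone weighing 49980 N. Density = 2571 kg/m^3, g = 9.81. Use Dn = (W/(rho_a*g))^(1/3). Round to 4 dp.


V = W / (rho_a * g)
V = 49980 / (2571 * 9.81)
V = 49980 / 25221.51
V = 1.981642 m^3
Dn = V^(1/3) = 1.981642^(1/3)
Dn = 1.2561 m

1.2561


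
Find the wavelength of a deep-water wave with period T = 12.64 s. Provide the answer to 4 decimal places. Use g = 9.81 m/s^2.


L0 = g * T^2 / (2 * pi)
L0 = 9.81 * 12.64^2 / (2 * pi)
L0 = 9.81 * 159.7696 / 6.28319
L0 = 1567.3398 / 6.28319
L0 = 249.4499 m

249.4499


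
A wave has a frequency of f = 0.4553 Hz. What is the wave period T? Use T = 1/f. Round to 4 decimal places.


T = 1 / f
T = 1 / 0.4553
T = 2.1964 s

2.1964


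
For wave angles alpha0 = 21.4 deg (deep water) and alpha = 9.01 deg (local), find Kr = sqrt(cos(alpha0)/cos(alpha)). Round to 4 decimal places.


Kr = sqrt(cos(alpha0) / cos(alpha))
cos(21.4) = 0.931056
cos(9.01) = 0.987661
Kr = sqrt(0.931056 / 0.987661)
Kr = sqrt(0.942688)
Kr = 0.9709

0.9709


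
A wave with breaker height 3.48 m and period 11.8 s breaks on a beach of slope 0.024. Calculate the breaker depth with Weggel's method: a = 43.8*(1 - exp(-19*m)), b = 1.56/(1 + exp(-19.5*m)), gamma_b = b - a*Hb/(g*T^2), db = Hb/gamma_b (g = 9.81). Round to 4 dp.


a = 43.8 * (1 - exp(-19 * m))
exp(-19 * 0.024) = exp(-0.4560) = 0.633814
a = 43.8 * (1 - 0.633814) = 16.038954
b = 1.56 / (1 + exp(-19.5 * m))
exp(-19.5 * 0.024) = exp(-0.4680) = 0.626254
b = 1.56 / (1 + 0.626254) = 0.959260
Hb / (g * T^2) = 3.48 / (9.81 * 11.8^2) = 3.48 / 1365.9444 = 0.00254769
gamma_b = b - a * Hb/(g*T^2) = 0.959260 - 16.038954 * 0.00254769 = 0.918398
db = Hb / gamma_b = 3.48 / 0.918398
db = 3.7892 m

3.7892


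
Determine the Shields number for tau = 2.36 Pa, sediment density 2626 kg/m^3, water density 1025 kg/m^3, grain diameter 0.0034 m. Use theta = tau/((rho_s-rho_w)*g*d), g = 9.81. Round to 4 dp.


theta = tau / ((rho_s - rho_w) * g * d)
rho_s - rho_w = 2626 - 1025 = 1601
Denominator = 1601 * 9.81 * 0.0034 = 53.399754
theta = 2.36 / 53.399754
theta = 0.0442

0.0442


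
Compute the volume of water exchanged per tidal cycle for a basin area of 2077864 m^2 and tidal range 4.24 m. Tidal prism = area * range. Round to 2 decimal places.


Tidal prism = Area * Tidal range
P = 2077864 * 4.24
P = 8810143.36 m^3

8810143.36


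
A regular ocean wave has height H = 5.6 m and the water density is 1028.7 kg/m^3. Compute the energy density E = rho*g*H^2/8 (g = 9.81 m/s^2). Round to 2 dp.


E = (1/8) * rho * g * H^2
E = (1/8) * 1028.7 * 9.81 * 5.6^2
E = 0.125 * 1028.7 * 9.81 * 31.3600
E = 39558.86 J/m^2

39558.86


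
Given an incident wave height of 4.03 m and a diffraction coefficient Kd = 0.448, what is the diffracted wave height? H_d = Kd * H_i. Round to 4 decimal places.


H_d = Kd * H_i
H_d = 0.448 * 4.03
H_d = 1.8054 m

1.8054


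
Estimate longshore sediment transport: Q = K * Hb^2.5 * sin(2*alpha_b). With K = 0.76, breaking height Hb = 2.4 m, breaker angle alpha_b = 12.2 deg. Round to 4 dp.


Q = K * Hb^2.5 * sin(2 * alpha_b)
Hb^2.5 = 2.4^2.5 = 8.923354
sin(2 * 12.2) = sin(24.4) = 0.413104
Q = 0.76 * 8.923354 * 0.413104
Q = 2.8016 m^3/s

2.8016


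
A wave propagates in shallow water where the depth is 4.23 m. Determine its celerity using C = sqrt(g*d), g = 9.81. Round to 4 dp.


Using the shallow-water approximation:
C = sqrt(g * d) = sqrt(9.81 * 4.23)
C = sqrt(41.4963)
C = 6.4418 m/s

6.4418


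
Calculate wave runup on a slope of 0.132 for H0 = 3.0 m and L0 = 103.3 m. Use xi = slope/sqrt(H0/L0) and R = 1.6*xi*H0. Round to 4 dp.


xi = slope / sqrt(H0/L0)
H0/L0 = 3.0/103.3 = 0.029042
sqrt(0.029042) = 0.170416
xi = 0.132 / 0.170416 = 0.774575
R = 1.6 * xi * H0 = 1.6 * 0.774575 * 3.0
R = 3.7180 m

3.7180


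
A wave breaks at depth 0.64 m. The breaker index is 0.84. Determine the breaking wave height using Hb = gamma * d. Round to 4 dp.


Hb = gamma * d
Hb = 0.84 * 0.64
Hb = 0.5376 m

0.5376


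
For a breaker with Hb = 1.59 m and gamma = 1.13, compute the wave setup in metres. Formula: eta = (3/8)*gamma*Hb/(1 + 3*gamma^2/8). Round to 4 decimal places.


eta = (3/8) * gamma * Hb / (1 + 3*gamma^2/8)
Numerator = (3/8) * 1.13 * 1.59 = 0.673762
Denominator = 1 + 3*1.13^2/8 = 1 + 0.478838 = 1.478838
eta = 0.673762 / 1.478838
eta = 0.4556 m

0.4556


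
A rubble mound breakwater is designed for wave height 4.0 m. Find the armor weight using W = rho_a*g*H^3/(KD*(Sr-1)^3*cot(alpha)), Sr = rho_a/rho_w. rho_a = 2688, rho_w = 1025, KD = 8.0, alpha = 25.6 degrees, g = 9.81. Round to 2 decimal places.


Sr = rho_a / rho_w = 2688 / 1025 = 2.622439
(Sr - 1) = 1.622439
(Sr - 1)^3 = 4.270760
cot(25.6) = 1 / tan(25.6) = 1 / 0.479120 = 2.087161
Numerator = 2688 * 9.81 * 4.0^3 = 1687633.9200
Denominator = 8.0 * 4.270760 * 2.087161 = 71.310107
W = 1687633.9200 / 71.310107
W = 23666.13 N

23666.13


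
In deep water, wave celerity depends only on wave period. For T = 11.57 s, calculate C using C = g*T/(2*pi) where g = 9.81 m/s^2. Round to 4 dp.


We use the deep-water celerity formula:
C = g * T / (2 * pi)
C = 9.81 * 11.57 / (2 * 3.14159...)
C = 113.501700 / 6.283185
C = 18.0644 m/s

18.0644


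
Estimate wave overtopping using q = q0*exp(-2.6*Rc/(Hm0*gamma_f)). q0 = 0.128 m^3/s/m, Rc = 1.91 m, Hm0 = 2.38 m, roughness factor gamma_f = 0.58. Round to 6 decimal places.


q = q0 * exp(-2.6 * Rc / (Hm0 * gamma_f))
Exponent = -2.6 * 1.91 / (2.38 * 0.58)
= -2.6 * 1.91 / 1.3804
= -3.597508
exp(-3.597508) = 0.027392
q = 0.128 * 0.027392
q = 0.003506 m^3/s/m

0.003506


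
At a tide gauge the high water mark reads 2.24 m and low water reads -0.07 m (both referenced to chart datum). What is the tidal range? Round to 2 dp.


Tidal range = High water - Low water
Tidal range = 2.24 - (-0.07)
Tidal range = 2.31 m

2.31


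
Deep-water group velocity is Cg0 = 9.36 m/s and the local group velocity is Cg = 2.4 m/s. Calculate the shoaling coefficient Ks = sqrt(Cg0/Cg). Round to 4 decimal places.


Ks = sqrt(Cg0 / Cg)
Ks = sqrt(9.36 / 2.4)
Ks = sqrt(3.9000)
Ks = 1.9748

1.9748


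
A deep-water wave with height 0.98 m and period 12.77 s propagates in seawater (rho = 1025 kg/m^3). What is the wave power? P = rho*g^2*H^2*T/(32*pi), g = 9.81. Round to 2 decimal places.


P = rho * g^2 * H^2 * T / (32 * pi)
P = 1025 * 9.81^2 * 0.98^2 * 12.77 / (32 * pi)
P = 1025 * 96.2361 * 0.9604 * 12.77 / 100.53096
P = 12033.86 W/m

12033.86


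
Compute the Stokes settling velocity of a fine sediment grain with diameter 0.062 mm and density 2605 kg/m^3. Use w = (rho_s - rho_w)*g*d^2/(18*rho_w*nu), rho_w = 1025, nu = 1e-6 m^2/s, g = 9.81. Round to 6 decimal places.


w = (rho_s - rho_w) * g * d^2 / (18 * rho_w * nu)
d = 0.062 mm = 0.000062 m
rho_s - rho_w = 2605 - 1025 = 1580
Numerator = 1580 * 9.81 * (0.000062)^2 = 0.000059581231
Denominator = 18 * 1025 * 1e-6 = 0.018450
w = 0.003229 m/s

0.003229


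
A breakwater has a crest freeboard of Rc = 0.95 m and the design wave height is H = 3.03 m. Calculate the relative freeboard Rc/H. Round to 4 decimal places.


Relative freeboard = Rc / H
= 0.95 / 3.03
= 0.3135

0.3135


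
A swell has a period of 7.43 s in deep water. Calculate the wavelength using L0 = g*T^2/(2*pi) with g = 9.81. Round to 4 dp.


L0 = g * T^2 / (2 * pi)
L0 = 9.81 * 7.43^2 / (2 * pi)
L0 = 9.81 * 55.2049 / 6.28319
L0 = 541.5601 / 6.28319
L0 = 86.1920 m

86.1920


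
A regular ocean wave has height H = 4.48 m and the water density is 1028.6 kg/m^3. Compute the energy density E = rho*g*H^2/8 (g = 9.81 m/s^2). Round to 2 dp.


E = (1/8) * rho * g * H^2
E = (1/8) * 1028.6 * 9.81 * 4.48^2
E = 0.125 * 1028.6 * 9.81 * 20.0704
E = 25315.21 J/m^2

25315.21


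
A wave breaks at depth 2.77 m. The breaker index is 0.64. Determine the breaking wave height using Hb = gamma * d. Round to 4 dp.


Hb = gamma * d
Hb = 0.64 * 2.77
Hb = 1.7728 m

1.7728


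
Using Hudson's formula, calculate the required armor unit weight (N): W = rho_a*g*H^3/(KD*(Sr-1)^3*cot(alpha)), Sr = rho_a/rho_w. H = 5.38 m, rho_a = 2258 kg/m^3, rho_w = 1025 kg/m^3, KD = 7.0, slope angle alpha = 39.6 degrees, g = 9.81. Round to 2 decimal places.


Sr = rho_a / rho_w = 2258 / 1025 = 2.202927
(Sr - 1) = 1.202927
(Sr - 1)^3 = 1.740675
cot(39.6) = 1 / tan(39.6) = 1 / 0.827272 = 1.208792
Numerator = 2258 * 9.81 * 5.38^3 = 3449369.9213
Denominator = 7.0 * 1.740675 * 1.208792 = 14.728800
W = 3449369.9213 / 14.728800
W = 234192.18 N

234192.18


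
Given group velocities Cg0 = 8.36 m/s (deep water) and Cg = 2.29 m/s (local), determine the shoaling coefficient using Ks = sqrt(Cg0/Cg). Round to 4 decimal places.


Ks = sqrt(Cg0 / Cg)
Ks = sqrt(8.36 / 2.29)
Ks = sqrt(3.6507)
Ks = 1.9107

1.9107


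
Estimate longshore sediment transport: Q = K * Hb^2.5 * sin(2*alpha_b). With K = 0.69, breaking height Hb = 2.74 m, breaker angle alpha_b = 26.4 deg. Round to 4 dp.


Q = K * Hb^2.5 * sin(2 * alpha_b)
Hb^2.5 = 2.74^2.5 = 12.427289
sin(2 * 26.4) = sin(52.8) = 0.796530
Q = 0.69 * 12.427289 * 0.796530
Q = 6.8301 m^3/s

6.8301


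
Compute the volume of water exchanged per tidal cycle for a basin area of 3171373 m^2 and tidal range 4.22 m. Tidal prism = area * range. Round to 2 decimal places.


Tidal prism = Area * Tidal range
P = 3171373 * 4.22
P = 13383194.06 m^3

13383194.06


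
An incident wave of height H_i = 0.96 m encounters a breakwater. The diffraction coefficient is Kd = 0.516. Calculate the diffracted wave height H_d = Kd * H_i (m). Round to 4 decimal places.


H_d = Kd * H_i
H_d = 0.516 * 0.96
H_d = 0.4954 m

0.4954


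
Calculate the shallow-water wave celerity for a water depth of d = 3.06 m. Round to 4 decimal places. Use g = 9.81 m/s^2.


Using the shallow-water approximation:
C = sqrt(g * d) = sqrt(9.81 * 3.06)
C = sqrt(30.0186)
C = 5.4789 m/s

5.4789


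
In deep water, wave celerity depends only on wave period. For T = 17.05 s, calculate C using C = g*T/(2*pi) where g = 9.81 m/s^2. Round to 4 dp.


We use the deep-water celerity formula:
C = g * T / (2 * pi)
C = 9.81 * 17.05 / (2 * 3.14159...)
C = 167.260500 / 6.283185
C = 26.6203 m/s

26.6203


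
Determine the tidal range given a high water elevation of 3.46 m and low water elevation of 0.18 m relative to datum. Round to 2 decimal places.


Tidal range = High water - Low water
Tidal range = 3.46 - (0.18)
Tidal range = 3.28 m

3.28


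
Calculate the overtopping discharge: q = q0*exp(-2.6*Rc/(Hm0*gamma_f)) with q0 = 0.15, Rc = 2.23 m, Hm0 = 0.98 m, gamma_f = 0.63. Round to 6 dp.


q = q0 * exp(-2.6 * Rc / (Hm0 * gamma_f))
Exponent = -2.6 * 2.23 / (0.98 * 0.63)
= -2.6 * 2.23 / 0.6174
= -9.390994
exp(-9.390994) = 0.000083
q = 0.15 * 0.000083
q = 0.000013 m^3/s/m

0.000013


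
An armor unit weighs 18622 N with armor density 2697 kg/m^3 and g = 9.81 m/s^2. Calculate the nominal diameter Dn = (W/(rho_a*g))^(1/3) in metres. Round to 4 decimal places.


V = W / (rho_a * g)
V = 18622 / (2697 * 9.81)
V = 18622 / 26457.57
V = 0.703844 m^3
Dn = V^(1/3) = 0.703844^(1/3)
Dn = 0.8895 m

0.8895


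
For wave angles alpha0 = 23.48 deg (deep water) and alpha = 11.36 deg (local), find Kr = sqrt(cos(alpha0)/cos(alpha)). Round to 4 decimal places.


Kr = sqrt(cos(alpha0) / cos(alpha))
cos(23.48) = 0.917199
cos(11.36) = 0.980409
Kr = sqrt(0.917199 / 0.980409)
Kr = sqrt(0.935527)
Kr = 0.9672

0.9672


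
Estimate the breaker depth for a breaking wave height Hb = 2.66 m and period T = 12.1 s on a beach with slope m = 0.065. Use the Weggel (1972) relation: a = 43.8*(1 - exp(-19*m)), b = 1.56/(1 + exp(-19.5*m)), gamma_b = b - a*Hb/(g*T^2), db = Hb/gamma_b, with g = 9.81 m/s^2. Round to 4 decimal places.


a = 43.8 * (1 - exp(-19 * m))
exp(-19 * 0.065) = exp(-1.2350) = 0.290835
a = 43.8 * (1 - 0.290835) = 31.061437
b = 1.56 / (1 + exp(-19.5 * m))
exp(-19.5 * 0.065) = exp(-1.2675) = 0.281535
b = 1.56 / (1 + 0.281535) = 1.217291
Hb / (g * T^2) = 2.66 / (9.81 * 12.1^2) = 2.66 / 1436.2821 = 0.00185200
gamma_b = b - a * Hb/(g*T^2) = 1.217291 - 31.061437 * 0.00185200 = 1.159765
db = Hb / gamma_b = 2.66 / 1.159765
db = 2.2936 m

2.2936


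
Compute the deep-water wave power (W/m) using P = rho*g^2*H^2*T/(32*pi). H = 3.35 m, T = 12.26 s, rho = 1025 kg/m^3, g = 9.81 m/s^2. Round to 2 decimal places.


P = rho * g^2 * H^2 * T / (32 * pi)
P = 1025 * 9.81^2 * 3.35^2 * 12.26 / (32 * pi)
P = 1025 * 96.2361 * 11.2225 * 12.26 / 100.53096
P = 135002.59 W/m

135002.59


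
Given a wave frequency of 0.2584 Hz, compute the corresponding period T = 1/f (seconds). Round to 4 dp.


T = 1 / f
T = 1 / 0.2584
T = 3.8700 s

3.8700


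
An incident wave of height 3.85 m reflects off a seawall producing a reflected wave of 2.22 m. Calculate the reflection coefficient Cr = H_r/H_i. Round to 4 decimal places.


Cr = H_r / H_i
Cr = 2.22 / 3.85
Cr = 0.5766

0.5766


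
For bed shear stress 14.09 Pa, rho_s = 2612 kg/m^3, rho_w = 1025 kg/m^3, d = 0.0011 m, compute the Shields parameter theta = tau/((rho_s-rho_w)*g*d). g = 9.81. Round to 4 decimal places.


theta = tau / ((rho_s - rho_w) * g * d)
rho_s - rho_w = 2612 - 1025 = 1587
Denominator = 1587 * 9.81 * 0.0011 = 17.125317
theta = 14.09 / 17.125317
theta = 0.8228

0.8228


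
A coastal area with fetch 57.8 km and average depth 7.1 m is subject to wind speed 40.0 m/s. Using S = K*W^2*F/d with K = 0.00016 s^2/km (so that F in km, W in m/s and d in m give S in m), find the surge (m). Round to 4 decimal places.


S = K * W^2 * F / d
W^2 = 40.0^2 = 1600.00
S = 0.00016 * 1600.00 * 57.8 / 7.1
Numerator = 0.00016 * 1600.00 * 57.8 = 14.796800
S = 14.796800 / 7.1 = 2.0841 m

2.0841


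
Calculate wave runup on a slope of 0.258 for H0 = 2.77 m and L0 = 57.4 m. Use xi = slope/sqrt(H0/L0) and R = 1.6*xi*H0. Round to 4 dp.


xi = slope / sqrt(H0/L0)
H0/L0 = 2.77/57.4 = 0.048258
sqrt(0.048258) = 0.219677
xi = 0.258 / 0.219677 = 1.174453
R = 1.6 * xi * H0 = 1.6 * 1.174453 * 2.77
R = 5.2052 m

5.2052


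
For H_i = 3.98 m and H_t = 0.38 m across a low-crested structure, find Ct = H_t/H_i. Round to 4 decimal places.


Ct = H_t / H_i
Ct = 0.38 / 3.98
Ct = 0.0955

0.0955


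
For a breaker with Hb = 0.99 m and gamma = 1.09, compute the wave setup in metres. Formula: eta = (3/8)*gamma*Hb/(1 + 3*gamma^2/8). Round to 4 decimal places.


eta = (3/8) * gamma * Hb / (1 + 3*gamma^2/8)
Numerator = (3/8) * 1.09 * 0.99 = 0.404663
Denominator = 1 + 3*1.09^2/8 = 1 + 0.445538 = 1.445538
eta = 0.404663 / 1.445538
eta = 0.2799 m

0.2799


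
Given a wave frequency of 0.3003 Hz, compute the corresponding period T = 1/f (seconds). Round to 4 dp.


T = 1 / f
T = 1 / 0.3003
T = 3.3300 s

3.3300


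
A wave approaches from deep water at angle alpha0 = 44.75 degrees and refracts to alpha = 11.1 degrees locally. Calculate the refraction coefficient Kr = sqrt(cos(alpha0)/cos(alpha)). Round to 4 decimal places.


Kr = sqrt(cos(alpha0) / cos(alpha))
cos(44.75) = 0.710185
cos(11.1) = 0.981293
Kr = sqrt(0.710185 / 0.981293)
Kr = sqrt(0.723724)
Kr = 0.8507

0.8507


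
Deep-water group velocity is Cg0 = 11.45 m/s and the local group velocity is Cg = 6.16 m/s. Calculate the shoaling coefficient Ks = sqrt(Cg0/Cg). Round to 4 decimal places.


Ks = sqrt(Cg0 / Cg)
Ks = sqrt(11.45 / 6.16)
Ks = sqrt(1.8588)
Ks = 1.3634

1.3634


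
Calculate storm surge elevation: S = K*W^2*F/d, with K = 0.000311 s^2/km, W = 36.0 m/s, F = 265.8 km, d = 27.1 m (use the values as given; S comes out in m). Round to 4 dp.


S = K * W^2 * F / d
W^2 = 36.0^2 = 1296.00
S = 0.000311 * 1296.00 * 265.8 / 27.1
Numerator = 0.000311 * 1296.00 * 265.8 = 107.132285
S = 107.132285 / 27.1 = 3.9532 m

3.9532


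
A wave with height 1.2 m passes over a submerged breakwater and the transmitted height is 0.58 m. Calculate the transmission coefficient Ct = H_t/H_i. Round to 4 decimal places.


Ct = H_t / H_i
Ct = 0.58 / 1.2
Ct = 0.4833

0.4833


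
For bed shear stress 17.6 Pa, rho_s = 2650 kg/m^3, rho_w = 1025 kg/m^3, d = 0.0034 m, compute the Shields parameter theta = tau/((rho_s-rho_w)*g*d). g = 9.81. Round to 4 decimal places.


theta = tau / ((rho_s - rho_w) * g * d)
rho_s - rho_w = 2650 - 1025 = 1625
Denominator = 1625 * 9.81 * 0.0034 = 54.200250
theta = 17.6 / 54.200250
theta = 0.3247

0.3247


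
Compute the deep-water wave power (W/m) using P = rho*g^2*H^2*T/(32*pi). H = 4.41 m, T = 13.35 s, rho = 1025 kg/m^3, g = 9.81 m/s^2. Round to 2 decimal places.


P = rho * g^2 * H^2 * T / (32 * pi)
P = 1025 * 9.81^2 * 4.41^2 * 13.35 / (32 * pi)
P = 1025 * 96.2361 * 19.4481 * 13.35 / 100.53096
P = 254753.68 W/m

254753.68


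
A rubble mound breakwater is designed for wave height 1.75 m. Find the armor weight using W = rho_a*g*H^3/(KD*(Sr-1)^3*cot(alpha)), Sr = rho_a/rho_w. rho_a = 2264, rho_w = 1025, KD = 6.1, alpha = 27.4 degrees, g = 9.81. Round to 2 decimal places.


Sr = rho_a / rho_w = 2264 / 1025 = 2.208780
(Sr - 1) = 1.208780
(Sr - 1)^3 = 1.766210
cot(27.4) = 1 / tan(27.4) = 1 / 0.518351 = 1.929196
Numerator = 2264 * 9.81 * 1.75^3 = 119030.8613
Denominator = 6.1 * 1.766210 * 1.929196 = 20.784923
W = 119030.8613 / 20.784923
W = 5726.79 N

5726.79


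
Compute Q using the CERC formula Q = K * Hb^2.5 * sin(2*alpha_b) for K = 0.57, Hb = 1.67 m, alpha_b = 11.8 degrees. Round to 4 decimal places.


Q = K * Hb^2.5 * sin(2 * alpha_b)
Hb^2.5 = 1.67^2.5 = 3.604053
sin(2 * 11.8) = sin(23.6) = 0.400349
Q = 0.57 * 3.604053 * 0.400349
Q = 0.8224 m^3/s

0.8224


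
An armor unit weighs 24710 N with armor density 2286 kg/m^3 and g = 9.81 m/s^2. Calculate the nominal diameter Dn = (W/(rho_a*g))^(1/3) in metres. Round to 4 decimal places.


V = W / (rho_a * g)
V = 24710 / (2286 * 9.81)
V = 24710 / 22425.66
V = 1.101863 m^3
Dn = V^(1/3) = 1.101863^(1/3)
Dn = 1.0329 m

1.0329


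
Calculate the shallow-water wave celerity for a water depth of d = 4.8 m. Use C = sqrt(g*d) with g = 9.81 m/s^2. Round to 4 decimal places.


Using the shallow-water approximation:
C = sqrt(g * d) = sqrt(9.81 * 4.8)
C = sqrt(47.0880)
C = 6.8621 m/s

6.8621


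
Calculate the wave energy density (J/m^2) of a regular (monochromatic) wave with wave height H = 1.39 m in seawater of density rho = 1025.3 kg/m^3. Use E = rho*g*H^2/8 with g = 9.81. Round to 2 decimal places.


E = (1/8) * rho * g * H^2
E = (1/8) * 1025.3 * 9.81 * 1.39^2
E = 0.125 * 1025.3 * 9.81 * 1.9321
E = 2429.18 J/m^2

2429.18


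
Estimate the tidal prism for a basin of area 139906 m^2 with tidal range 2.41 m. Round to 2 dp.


Tidal prism = Area * Tidal range
P = 139906 * 2.41
P = 337173.46 m^3

337173.46


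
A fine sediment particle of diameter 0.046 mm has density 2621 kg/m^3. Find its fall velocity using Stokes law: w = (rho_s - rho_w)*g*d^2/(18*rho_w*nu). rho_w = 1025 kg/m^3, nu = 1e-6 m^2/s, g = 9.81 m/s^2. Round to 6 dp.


w = (rho_s - rho_w) * g * d^2 / (18 * rho_w * nu)
d = 0.046 mm = 0.000046 m
rho_s - rho_w = 2621 - 1025 = 1596
Numerator = 1596 * 9.81 * (0.000046)^2 = 0.000033129704
Denominator = 18 * 1025 * 1e-6 = 0.018450
w = 0.001796 m/s

0.001796


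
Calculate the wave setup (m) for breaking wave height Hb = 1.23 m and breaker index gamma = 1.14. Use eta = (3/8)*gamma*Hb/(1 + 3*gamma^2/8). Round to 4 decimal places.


eta = (3/8) * gamma * Hb / (1 + 3*gamma^2/8)
Numerator = (3/8) * 1.14 * 1.23 = 0.525825
Denominator = 1 + 3*1.14^2/8 = 1 + 0.487350 = 1.487350
eta = 0.525825 / 1.487350
eta = 0.3535 m

0.3535


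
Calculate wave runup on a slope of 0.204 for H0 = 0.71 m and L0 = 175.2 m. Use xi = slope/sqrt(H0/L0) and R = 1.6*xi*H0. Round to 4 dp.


xi = slope / sqrt(H0/L0)
H0/L0 = 0.71/175.2 = 0.004053
sqrt(0.004053) = 0.063659
xi = 0.204 / 0.063659 = 3.204557
R = 1.6 * xi * H0 = 1.6 * 3.204557 * 0.71
R = 3.6404 m

3.6404


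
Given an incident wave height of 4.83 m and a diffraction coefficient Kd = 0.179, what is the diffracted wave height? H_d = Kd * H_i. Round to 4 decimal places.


H_d = Kd * H_i
H_d = 0.179 * 4.83
H_d = 0.8646 m

0.8646


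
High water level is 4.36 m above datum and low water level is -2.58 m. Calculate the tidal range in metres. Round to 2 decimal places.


Tidal range = High water - Low water
Tidal range = 4.36 - (-2.58)
Tidal range = 6.94 m

6.94


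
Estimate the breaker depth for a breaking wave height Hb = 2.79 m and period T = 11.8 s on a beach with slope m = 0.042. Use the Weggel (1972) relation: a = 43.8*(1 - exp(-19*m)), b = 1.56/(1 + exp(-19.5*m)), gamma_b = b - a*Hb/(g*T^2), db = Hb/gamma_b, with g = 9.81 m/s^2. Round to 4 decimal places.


a = 43.8 * (1 - exp(-19 * m))
exp(-19 * 0.042) = exp(-0.7980) = 0.450229
a = 43.8 * (1 - 0.450229) = 24.079991
b = 1.56 / (1 + exp(-19.5 * m))
exp(-19.5 * 0.042) = exp(-0.8190) = 0.440872
b = 1.56 / (1 + 0.440872) = 1.082677
Hb / (g * T^2) = 2.79 / (9.81 * 11.8^2) = 2.79 / 1365.9444 = 0.00204254
gamma_b = b - a * Hb/(g*T^2) = 1.082677 - 24.079991 * 0.00204254 = 1.033493
db = Hb / gamma_b = 2.79 / 1.033493
db = 2.6996 m

2.6996


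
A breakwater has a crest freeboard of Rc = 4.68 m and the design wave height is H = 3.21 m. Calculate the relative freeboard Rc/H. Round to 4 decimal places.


Relative freeboard = Rc / H
= 4.68 / 3.21
= 1.4579

1.4579


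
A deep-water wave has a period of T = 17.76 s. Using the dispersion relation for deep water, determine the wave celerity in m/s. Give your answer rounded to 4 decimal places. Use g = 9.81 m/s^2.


We use the deep-water celerity formula:
C = g * T / (2 * pi)
C = 9.81 * 17.76 / (2 * 3.14159...)
C = 174.225600 / 6.283185
C = 27.7289 m/s

27.7289


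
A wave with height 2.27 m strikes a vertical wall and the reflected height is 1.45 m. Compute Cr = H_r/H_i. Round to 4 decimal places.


Cr = H_r / H_i
Cr = 1.45 / 2.27
Cr = 0.6388

0.6388


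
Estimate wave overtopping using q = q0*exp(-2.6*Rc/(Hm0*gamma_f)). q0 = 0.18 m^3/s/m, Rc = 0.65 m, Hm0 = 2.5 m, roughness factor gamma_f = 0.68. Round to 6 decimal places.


q = q0 * exp(-2.6 * Rc / (Hm0 * gamma_f))
Exponent = -2.6 * 0.65 / (2.5 * 0.68)
= -2.6 * 0.65 / 1.7000
= -0.994118
exp(-0.994118) = 0.370050
q = 0.18 * 0.370050
q = 0.066609 m^3/s/m

0.066609
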